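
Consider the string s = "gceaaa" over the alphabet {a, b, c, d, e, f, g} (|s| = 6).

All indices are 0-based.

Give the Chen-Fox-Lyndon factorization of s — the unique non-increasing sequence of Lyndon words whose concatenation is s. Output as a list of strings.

emit factor 1: 'g' (i=0, period=1)
emit factor 2: 'ce' (i=1, period=2)
emit factor 3: 'a' (i=3, period=1)
emit factor 4: 'a' (i=4, period=1)
emit factor 5: 'a' (i=5, period=1)

["g", "ce", "a", "a", "a"]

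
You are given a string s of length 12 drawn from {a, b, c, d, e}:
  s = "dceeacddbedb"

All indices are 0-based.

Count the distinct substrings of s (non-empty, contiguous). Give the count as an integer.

rank | idx | suffix
   0 |   4 | acddbedb
   1 |  11 | b
   2 |   8 | bedb
   3 |   5 | cddbedb
   4 |   1 | ceeacddbedb
   5 |  10 | db
   6 |   7 | dbedb
   7 |   0 | dceeacddbedb
   8 |   6 | ddbedb
   9 |   3 | eacddbedb
  10 |   9 | edb
  11 |   2 | eeacddbedb

SA = [4, 11, 8, 5, 1, 10, 7, 0, 6, 3, 9, 2]
rank  pair      lcp
   1  s[4:],s[11:]  0  ''
   2  s[11:],s[8:]  1  'b'
   3  s[8:],s[5:]  0  ''
   4  s[5:],s[1:]  1  'c'
   5  s[1:],s[10:]  0  ''
   6  s[10:],s[7:]  2  'db'
   7  s[7:],s[0:]  1  'd'
   8  s[0:],s[6:]  1  'd'
   9  s[6:],s[3:]  0  ''
  10  s[3:],s[9:]  1  'e'
  11  s[9:],s[2:]  1  'e'

n(n+1)/2 = 12·13/2 = 78
Σ LCP = 0 + 0 + 1 + 0 + 1 + 0 + 2 + 1 + 1 + 0 + 1 + 1 = 8
distinct = 78 − 8 = 70

70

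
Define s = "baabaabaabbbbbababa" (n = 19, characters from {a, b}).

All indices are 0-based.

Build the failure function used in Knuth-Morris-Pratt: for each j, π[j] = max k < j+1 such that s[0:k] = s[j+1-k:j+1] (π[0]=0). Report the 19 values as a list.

π[0] = 0
j=1 s[j]='a': π[1]=0 (border '')
j=2 s[j]='a': π[2]=0 (border '')
j=3 s[j]='b': π[3]=1 (border 'b')
j=4 s[j]='a': π[4]=2 (border 'ba')
j=5 s[j]='a': π[5]=3 (border 'baa')
j=6 s[j]='b': π[6]=4 (border 'baab')
j=7 s[j]='a': π[7]=5 (border 'baaba')
j=8 s[j]='a': π[8]=6 (border 'baabaa')
j=9 s[j]='b': π[9]=7 (border 'baabaab')
j=10 s[j]='b': k: 7→4→1→0; π[10]=1 (border 'b')
j=11 s[j]='b': k: 1→0; π[11]=1 (border 'b')
j=12 s[j]='b': k: 1→0; π[12]=1 (border 'b')
j=13 s[j]='b': k: 1→0; π[13]=1 (border 'b')
j=14 s[j]='a': π[14]=2 (border 'ba')
j=15 s[j]='b': k: 2→0; π[15]=1 (border 'b')
j=16 s[j]='a': π[16]=2 (border 'ba')
j=17 s[j]='b': k: 2→0; π[17]=1 (border 'b')
j=18 s[j]='a': π[18]=2 (border 'ba')

[0, 0, 0, 1, 2, 3, 4, 5, 6, 7, 1, 1, 1, 1, 2, 1, 2, 1, 2]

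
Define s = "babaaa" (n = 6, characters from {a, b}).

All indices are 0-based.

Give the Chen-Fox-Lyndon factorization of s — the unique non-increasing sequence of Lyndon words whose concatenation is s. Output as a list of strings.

["b", "ab", "a", "a", "a"]

emit factor 1: 'b' (i=0, period=1)
emit factor 2: 'ab' (i=1, period=2)
emit factor 3: 'a' (i=3, period=1)
emit factor 4: 'a' (i=4, period=1)
emit factor 5: 'a' (i=5, period=1)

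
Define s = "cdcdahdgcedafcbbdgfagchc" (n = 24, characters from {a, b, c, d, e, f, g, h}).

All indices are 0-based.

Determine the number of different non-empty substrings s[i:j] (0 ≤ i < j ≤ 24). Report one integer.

280

rank | idx | suffix
   0 |  11 | afcbbdgfagchc
   1 |  19 | agchc
   2 |   4 | ahdgcedafcbbdgfagchc
   3 |  14 | bbdgfagchc
   4 |  15 | bdgfagchc
   5 |  23 | c
   6 |  13 | cbbdgfagchc
   7 |   2 | cdahdgcedafcbbdgfagchc
   8 |   0 | cdcdahdgcedafcbbdgfagchc
   9 |   8 | cedafcbbdgfagchc
  10 |  21 | chc
  11 |  10 | dafcbbdgfagchc
  12 |   3 | dahdgcedafcbbdgfagchc
  13 |   1 | dcdahdgcedafcbbdgfagchc
  14 |   6 | dgcedafcbbdgfagchc
  15 |  16 | dgfagchc
  16 |   9 | edafcbbdgfagchc
  17 |  18 | fagchc
  18 |  12 | fcbbdgfagchc
  19 |   7 | gcedafcbbdgfagchc
  20 |  20 | gchc
  21 |  17 | gfagchc
  22 |  22 | hc
  23 |   5 | hdgcedafcbbdgfagchc

SA = [11, 19, 4, 14, 15, 23, 13, 2, 0, 8, 21, 10, 3, 1, 6, 16, 9, 18, 12, 7, 20, 17, 22, 5]
i: (SA[i-1],SA[i]) lcp shared
  1: (11,19) 1 'a'
  2: (19,4) 1 'a'
  3: (4,14) 0 ''
  4: (14,15) 1 'b'
  5: (15,23) 0 ''
  6: (23,13) 1 'c'
  7: (13,2) 1 'c'
  8: (2,0) 2 'cd'
  9: (0,8) 1 'c'
  10: (8,21) 1 'c'
  11: (21,10) 0 ''
  12: (10,3) 2 'da'
  13: (3,1) 1 'd'
  14: (1,6) 1 'd'
  15: (6,16) 2 'dg'
  16: (16,9) 0 ''
  17: (9,18) 0 ''
  18: (18,12) 1 'f'
  19: (12,7) 0 ''
  20: (7,20) 2 'gc'
  21: (20,17) 1 'g'
  22: (17,22) 0 ''
  23: (22,5) 1 'h'

n(n+1)/2 = 24·25/2 = 300
Σ LCP = 0 + 1 + 1 + 0 + 1 + 0 + 1 + 1 + 2 + 1 + 1 + 0 + 2 + 1 + 1 + 2 + 0 + 0 + 1 + 0 + 2 + 1 + 0 + 1 = 20
distinct = 300 − 20 = 280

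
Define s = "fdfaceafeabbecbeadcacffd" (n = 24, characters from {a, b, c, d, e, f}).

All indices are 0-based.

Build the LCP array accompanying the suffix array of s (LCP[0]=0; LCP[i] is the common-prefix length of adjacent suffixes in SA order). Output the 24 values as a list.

[0, 1, 2, 1, 1, 0, 1, 2, 0, 1, 1, 1, 0, 1, 1, 0, 2, 2, 1, 0, 1, 2, 1, 1]

rank | idx | suffix
   0 |   9 | abbecbeadcacffd
   1 |   3 | aceafeabbecbeadcacffd
   2 |  19 | acffd
   3 |  16 | adcacffd
   4 |   6 | afeabbecbeadcacffd
   5 |  10 | bbecbeadcacffd
   6 |  14 | beadcacffd
   7 |  11 | becbeadcacffd
   8 |  18 | cacffd
   9 |  13 | cbeadcacffd
  10 |   4 | ceafeabbecbeadcacffd
  11 |  20 | cffd
  12 |  23 | d
  13 |  17 | dcacffd
  14 |   1 | dfaceafeabbecbeadcacffd
  15 |   8 | eabbecbeadcacffd
  16 |  15 | eadcacffd
  17 |   5 | eafeabbecbeadcacffd
  18 |  12 | ecbeadcacffd
  19 |   2 | faceafeabbecbeadcacffd
  20 |  22 | fd
  21 |   0 | fdfaceafeabbecbeadcacffd
  22 |   7 | feabbecbeadcacffd
  23 |  21 | ffd

SA = [9, 3, 19, 16, 6, 10, 14, 11, 18, 13, 4, 20, 23, 17, 1, 8, 15, 5, 12, 2, 22, 0, 7, 21]
[i] adj suffixes → lcp
  [1] 9/3 → 1 ('a')
  [2] 3/19 → 2 ('ac')
  [3] 19/16 → 1 ('a')
  [4] 16/6 → 1 ('a')
  [5] 6/10 → 0 ('')
  [6] 10/14 → 1 ('b')
  [7] 14/11 → 2 ('be')
  [8] 11/18 → 0 ('')
  [9] 18/13 → 1 ('c')
  [10] 13/4 → 1 ('c')
  [11] 4/20 → 1 ('c')
  [12] 20/23 → 0 ('')
  [13] 23/17 → 1 ('d')
  [14] 17/1 → 1 ('d')
  [15] 1/8 → 0 ('')
  [16] 8/15 → 2 ('ea')
  [17] 15/5 → 2 ('ea')
  [18] 5/12 → 1 ('e')
  [19] 12/2 → 0 ('')
  [20] 2/22 → 1 ('f')
  [21] 22/0 → 2 ('fd')
  [22] 0/7 → 1 ('f')
  [23] 7/21 → 1 ('f')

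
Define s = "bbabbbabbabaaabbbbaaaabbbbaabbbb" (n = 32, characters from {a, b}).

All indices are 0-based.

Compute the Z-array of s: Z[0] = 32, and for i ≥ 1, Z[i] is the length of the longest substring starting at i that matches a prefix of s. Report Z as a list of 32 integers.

Z[0]=32
i=1: i≥r, start 0; Z[1]=1 scan→box=[1,2)
i=2: i≥r, start 0; Z[2]=0
i=3: i≥r, start 0; Z[3]=2 scan→box=[3,5)
i=4: min(r-i=1, Z[1]=1)=1; Z[4]=5 scan→box=[4,9)
i=5: min(r-i=4, Z[1]=1)=1; Z[5]=1
i=6: min(r-i=3, Z[2]=0)=0; Z[6]=0
i=7: min(r-i=2, Z[3]=2)=2; Z[7]=4 scan→box=[7,11)
i=8: min(r-i=3, Z[1]=1)=1; Z[8]=1
i=9: min(r-i=2, Z[2]=0)=0; Z[9]=0
i=10: min(r-i=1, Z[3]=2)=1; Z[10]=1
i=11: i≥r, start 0; Z[11]=0
i=12: i≥r, start 0; Z[12]=0
i=13: i≥r, start 0; Z[13]=0
i=14: i≥r, start 0; Z[14]=2 scan→box=[14,16)
i=15: min(r-i=1, Z[1]=1)=1; Z[15]=2 scan→box=[15,17)
i=16: min(r-i=1, Z[1]=1)=1; Z[16]=3 scan→box=[16,19)
i=17: min(r-i=2, Z[1]=1)=1; Z[17]=1
i=18: min(r-i=1, Z[2]=0)=0; Z[18]=0
i=19: i≥r, start 0; Z[19]=0
i=20: i≥r, start 0; Z[20]=0
i=21: i≥r, start 0; Z[21]=0
i=22: i≥r, start 0; Z[22]=2 scan→box=[22,24)
i=23: min(r-i=1, Z[1]=1)=1; Z[23]=2 scan→box=[23,25)
i=24: min(r-i=1, Z[1]=1)=1; Z[24]=3 scan→box=[24,27)
i=25: min(r-i=2, Z[1]=1)=1; Z[25]=1
i=26: min(r-i=1, Z[2]=0)=0; Z[26]=0
i=27: i≥r, start 0; Z[27]=0
i=28: i≥r, start 0; Z[28]=2 scan→box=[28,30)
i=29: min(r-i=1, Z[1]=1)=1; Z[29]=2 scan→box=[29,31)
i=30: min(r-i=1, Z[1]=1)=1; Z[30]=2 scan→box=[30,32)
i=31: min(r-i=1, Z[1]=1)=1; Z[31]=1

[32, 1, 0, 2, 5, 1, 0, 4, 1, 0, 1, 0, 0, 0, 2, 2, 3, 1, 0, 0, 0, 0, 2, 2, 3, 1, 0, 0, 2, 2, 2, 1]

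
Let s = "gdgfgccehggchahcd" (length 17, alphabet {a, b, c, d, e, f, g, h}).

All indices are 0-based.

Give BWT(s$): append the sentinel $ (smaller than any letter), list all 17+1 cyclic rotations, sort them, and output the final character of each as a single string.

dhghcgcgcgfg$dhcae

rank  rotation            last
    0  $gdgfgccehggchahcd  d
    1  ahcd$gdgfgccehggch  h
    2  ccehggchahcd$gdgfg  g
    3  cd$gdgfgccehggchah  h
    4  cehggchahcd$gdgfgc  c
    5  chahcd$gdgfgccehgg  g
    6  d$gdgfgccehggchahc  c
    7  dgfgccehggchahcd$g  g
    8  ehggchahcd$gdgfgcc  c
    9  fgccehggchahcd$gdg  g
   10  gccehggchahcd$gdgf  f
   11  gchahcd$gdgfgccehg  g
   12  gdgfgccehggchahcd$  $
   13  gfgccehggchahcd$gd  d
   14  ggchahcd$gdgfgcceh  h
   15  hahcd$gdgfgccehggc  c
   16  hcd$gdgfgccehggcha  a
   17  hggchahcd$gdgfgcce  e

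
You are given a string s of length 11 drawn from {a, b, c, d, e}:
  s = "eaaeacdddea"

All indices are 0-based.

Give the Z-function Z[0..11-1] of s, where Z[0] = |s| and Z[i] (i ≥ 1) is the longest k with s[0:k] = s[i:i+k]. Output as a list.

[11, 0, 0, 2, 0, 0, 0, 0, 0, 2, 0]

Z[0]=11
i=1: fresh scan; Z[1]=0
i=2: fresh scan; Z[2]=0
i=3: fresh scan; Z[3]=2 grow→box=[3,5)
i=4: min(r-i=1, Z[1]=0)=0; Z[4]=0
i=5: fresh scan; Z[5]=0
i=6: fresh scan; Z[6]=0
i=7: fresh scan; Z[7]=0
i=8: fresh scan; Z[8]=0
i=9: fresh scan; Z[9]=2 grow→box=[9,11)
i=10: min(r-i=1, Z[1]=0)=0; Z[10]=0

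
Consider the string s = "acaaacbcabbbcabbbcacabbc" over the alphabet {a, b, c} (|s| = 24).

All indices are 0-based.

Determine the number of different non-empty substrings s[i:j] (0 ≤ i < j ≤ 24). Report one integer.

rank | idx | suffix
   0 |   2 | aaacbcabbbcabbbcacabbc
   1 |   3 | aacbcabbbcabbbcacabbc
   2 |   8 | abbbcabbbcacabbc
   3 |  13 | abbbcacabbc
   4 |  20 | abbc
   5 |   0 | acaaacbcabbbcabbbcacabbc
   6 |  18 | acabbc
   7 |   4 | acbcabbbcabbbcacabbc
   8 |   9 | bbbcabbbcacabbc
   9 |  14 | bbbcacabbc
  10 |  21 | bbc
  11 |  10 | bbcabbbcacabbc
  12 |  15 | bbcacabbc
  13 |  22 | bc
  14 |   6 | bcabbbcabbbcacabbc
  15 |  11 | bcabbbcacabbc
  16 |  16 | bcacabbc
  17 |  23 | c
  18 |   1 | caaacbcabbbcabbbcacabbc
  19 |   7 | cabbbcabbbcacabbc
  20 |  12 | cabbbcacabbc
  21 |  19 | cabbc
  22 |  17 | cacabbc
  23 |   5 | cbcabbbcabbbcacabbc

SA = [2, 3, 8, 13, 20, 0, 18, 4, 9, 14, 21, 10, 15, 22, 6, 11, 16, 23, 1, 7, 12, 19, 17, 5]
rank  pair      lcp
   1  s[2:],s[3:]  2  'aa'
   2  s[3:],s[8:]  1  'a'
   3  s[8:],s[13:]  6  'abbbca'
   4  s[13:],s[20:]  3  'abb'
   5  s[20:],s[0:]  1  'a'
   6  s[0:],s[18:]  3  'aca'
   7  s[18:],s[4:]  2  'ac'
   8  s[4:],s[9:]  0  ''
   9  s[9:],s[14:]  5  'bbbca'
  10  s[14:],s[21:]  2  'bb'
  11  s[21:],s[10:]  3  'bbc'
  12  s[10:],s[15:]  4  'bbca'
  13  s[15:],s[22:]  1  'b'
  14  s[22:],s[6:]  2  'bc'
  15  s[6:],s[11:]  8  'bcabbbca'
  16  s[11:],s[16:]  3  'bca'
  17  s[16:],s[23:]  0  ''
  18  s[23:],s[1:]  1  'c'
  19  s[1:],s[7:]  2  'ca'
  20  s[7:],s[12:]  7  'cabbbca'
  21  s[12:],s[19:]  4  'cabb'
  22  s[19:],s[17:]  2  'ca'
  23  s[17:],s[5:]  1  'c'

n(n+1)/2 = 24·25/2 = 300
Σ LCP = 0 + 2 + 1 + 6 + 3 + 1 + 3 + 2 + 0 + 5 + 2 + 3 + 4 + 1 + 2 + 8 + 3 + 0 + 1 + 2 + 7 + 4 + 2 + 1 = 63
distinct = 300 − 63 = 237

237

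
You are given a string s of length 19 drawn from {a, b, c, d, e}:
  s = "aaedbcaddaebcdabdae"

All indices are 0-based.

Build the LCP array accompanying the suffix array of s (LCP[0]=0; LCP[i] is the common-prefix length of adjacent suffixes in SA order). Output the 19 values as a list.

rank | idx | suffix
   0 |   0 | aaedbcaddaebcdabdae
   1 |  14 | abdae
   2 |   6 | addaebcdabdae
   3 |  17 | ae
   4 |   9 | aebcdabdae
   5 |   1 | aedbcaddaebcdabdae
   6 |   4 | bcaddaebcdabdae
   7 |  11 | bcdabdae
   8 |  15 | bdae
   9 |   5 | caddaebcdabdae
  10 |  12 | cdabdae
  11 |  13 | dabdae
  12 |  16 | dae
  13 |   8 | daebcdabdae
  14 |   3 | dbcaddaebcdabdae
  15 |   7 | ddaebcdabdae
  16 |  18 | e
  17 |  10 | ebcdabdae
  18 |   2 | edbcaddaebcdabdae

SA = [0, 14, 6, 17, 9, 1, 4, 11, 15, 5, 12, 13, 16, 8, 3, 7, 18, 10, 2]
i: (SA[i-1],SA[i]) lcp shared
  1: (0,14) 1 'a'
  2: (14,6) 1 'a'
  3: (6,17) 1 'a'
  4: (17,9) 2 'ae'
  5: (9,1) 2 'ae'
  6: (1,4) 0 ''
  7: (4,11) 2 'bc'
  8: (11,15) 1 'b'
  9: (15,5) 0 ''
  10: (5,12) 1 'c'
  11: (12,13) 0 ''
  12: (13,16) 2 'da'
  13: (16,8) 3 'dae'
  14: (8,3) 1 'd'
  15: (3,7) 1 'd'
  16: (7,18) 0 ''
  17: (18,10) 1 'e'
  18: (10,2) 1 'e'

[0, 1, 1, 1, 2, 2, 0, 2, 1, 0, 1, 0, 2, 3, 1, 1, 0, 1, 1]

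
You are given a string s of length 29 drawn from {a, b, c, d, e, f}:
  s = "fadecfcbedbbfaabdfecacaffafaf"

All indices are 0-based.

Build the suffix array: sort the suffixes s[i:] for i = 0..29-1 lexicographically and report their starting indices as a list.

[13, 14, 20, 1, 27, 25, 22, 10, 15, 7, 11, 19, 21, 6, 4, 9, 2, 16, 18, 3, 8, 28, 12, 0, 26, 24, 5, 17, 23]

rank | idx | suffix
   0 |  13 | aabdfecacaffafaf
   1 |  14 | abdfecacaffafaf
   2 |  20 | acaffafaf
   3 |   1 | adecfcbedbbfaabdfecacaffafaf
   4 |  27 | af
   5 |  25 | afaf
   6 |  22 | affafaf
   7 |  10 | bbfaabdfecacaffafaf
   8 |  15 | bdfecacaffafaf
   9 |   7 | bedbbfaabdfecacaffafaf
  10 |  11 | bfaabdfecacaffafaf
  11 |  19 | cacaffafaf
  12 |  21 | caffafaf
  13 |   6 | cbedbbfaabdfecacaffafaf
  14 |   4 | cfcbedbbfaabdfecacaffafaf
  15 |   9 | dbbfaabdfecacaffafaf
  16 |   2 | decfcbedbbfaabdfecacaffafaf
  17 |  16 | dfecacaffafaf
  18 |  18 | ecacaffafaf
  19 |   3 | ecfcbedbbfaabdfecacaffafaf
  20 |   8 | edbbfaabdfecacaffafaf
  21 |  28 | f
  22 |  12 | faabdfecacaffafaf
  23 |   0 | fadecfcbedbbfaabdfecacaffafaf
  24 |  26 | faf
  25 |  24 | fafaf
  26 |   5 | fcbedbbfaabdfecacaffafaf
  27 |  17 | fecacaffafaf
  28 |  23 | ffafaf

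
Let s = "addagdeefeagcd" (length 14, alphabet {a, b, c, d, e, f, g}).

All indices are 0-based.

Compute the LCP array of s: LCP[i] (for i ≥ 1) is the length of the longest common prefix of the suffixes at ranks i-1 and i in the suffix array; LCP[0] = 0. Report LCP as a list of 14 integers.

rank→(start, suffix):
  0 → (0, 'addagdeefeagcd')
  1 → (10, 'agcd')
  2 → (3, 'agdeefeagcd')
  3 → (12, 'cd')
  4 → (13, 'd')
  5 → (2, 'dagdeefeagcd')
  6 → (1, 'ddagdeefeagcd')
  7 → (5, 'deefeagcd')
  8 → (9, 'eagcd')
  9 → (6, 'eefeagcd')
  10 → (7, 'efeagcd')
  11 → (8, 'feagcd')
  12 → (11, 'gcd')
  13 → (4, 'gdeefeagcd')

SA = [0, 10, 3, 12, 13, 2, 1, 5, 9, 6, 7, 8, 11, 4]
rank  pair      lcp
   1  s[0:],s[10:]  1  'a'
   2  s[10:],s[3:]  2  'ag'
   3  s[3:],s[12:]  0  ''
   4  s[12:],s[13:]  0  ''
   5  s[13:],s[2:]  1  'd'
   6  s[2:],s[1:]  1  'd'
   7  s[1:],s[5:]  1  'd'
   8  s[5:],s[9:]  0  ''
   9  s[9:],s[6:]  1  'e'
  10  s[6:],s[7:]  1  'e'
  11  s[7:],s[8:]  0  ''
  12  s[8:],s[11:]  0  ''
  13  s[11:],s[4:]  1  'g'

[0, 1, 2, 0, 0, 1, 1, 1, 0, 1, 1, 0, 0, 1]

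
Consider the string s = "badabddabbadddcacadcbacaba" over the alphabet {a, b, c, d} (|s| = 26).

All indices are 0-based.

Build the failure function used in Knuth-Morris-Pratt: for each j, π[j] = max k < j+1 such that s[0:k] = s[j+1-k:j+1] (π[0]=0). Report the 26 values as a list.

[0, 0, 0, 0, 1, 0, 0, 0, 1, 1, 2, 3, 0, 0, 0, 0, 0, 0, 0, 0, 1, 2, 0, 0, 1, 2]

π[0] = 0
j=1 s[j]='a': π[1]=0 (border '')
j=2 s[j]='d': π[2]=0 (border '')
j=3 s[j]='a': π[3]=0 (border '')
j=4 s[j]='b': π[4]=1 (border 'b')
j=5 s[j]='d': k: 1→0; π[5]=0 (border '')
j=6 s[j]='d': π[6]=0 (border '')
j=7 s[j]='a': π[7]=0 (border '')
j=8 s[j]='b': π[8]=1 (border 'b')
j=9 s[j]='b': k: 1→0; π[9]=1 (border 'b')
j=10 s[j]='a': π[10]=2 (border 'ba')
j=11 s[j]='d': π[11]=3 (border 'bad')
j=12 s[j]='d': k: 3→0; π[12]=0 (border '')
j=13 s[j]='d': π[13]=0 (border '')
j=14 s[j]='c': π[14]=0 (border '')
j=15 s[j]='a': π[15]=0 (border '')
j=16 s[j]='c': π[16]=0 (border '')
j=17 s[j]='a': π[17]=0 (border '')
j=18 s[j]='d': π[18]=0 (border '')
j=19 s[j]='c': π[19]=0 (border '')
j=20 s[j]='b': π[20]=1 (border 'b')
j=21 s[j]='a': π[21]=2 (border 'ba')
j=22 s[j]='c': k: 2→0; π[22]=0 (border '')
j=23 s[j]='a': π[23]=0 (border '')
j=24 s[j]='b': π[24]=1 (border 'b')
j=25 s[j]='a': π[25]=2 (border 'ba')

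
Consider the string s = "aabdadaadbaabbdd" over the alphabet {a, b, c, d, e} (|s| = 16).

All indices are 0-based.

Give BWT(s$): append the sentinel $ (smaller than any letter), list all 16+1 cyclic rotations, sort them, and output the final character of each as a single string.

db$daadadaabdabab

rank  rotation           last
    0  $aabdadaadbaabbdd  d
    1  aabbdd$aabdadaadb  b
    2  aabdadaadbaabbdd$  $
    3  aadbaabbdd$aabdad  d
    4  abbdd$aabdadaadba  a
    5  abdadaadbaabbdd$a  a
    6  adaadbaabbdd$aabd  d
    7  adbaabbdd$aabdada  a
    8  baabbdd$aabdadaad  d
    9  bbdd$aabdadaadbaa  a
   10  bdadaadbaabbdd$aa  a
   11  bdd$aabdadaadbaab  b
   12  d$aabdadaadbaabbd  d
   13  daadbaabbdd$aabda  a
   14  dadaadbaabbdd$aab  b
   15  dbaabbdd$aabdadaa  a
   16  dd$aabdadaadbaabb  b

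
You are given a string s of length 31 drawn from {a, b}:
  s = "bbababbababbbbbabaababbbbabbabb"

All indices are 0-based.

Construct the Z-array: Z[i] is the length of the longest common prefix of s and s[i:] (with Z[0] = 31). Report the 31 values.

Z[0]=31
i=1: i≥r, start 0; Z[1]=1 extend→box=[1,2)
i=2: i≥r, start 0; Z[2]=0
i=3: i≥r, start 0; Z[3]=1 extend→box=[3,4)
i=4: i≥r, start 0; Z[4]=0
i=5: i≥r, start 0; Z[5]=7 extend→box=[5,12)
i=6: min(r-i=6, Z[1]=1)=1; Z[6]=1
i=7: min(r-i=5, Z[2]=0)=0; Z[7]=0
i=8: min(r-i=4, Z[3]=1)=1; Z[8]=1
i=9: min(r-i=3, Z[4]=0)=0; Z[9]=0
i=10: min(r-i=2, Z[5]=7)=2; Z[10]=2
i=11: min(r-i=1, Z[6]=1)=1; Z[11]=2 extend→box=[11,13)
i=12: min(r-i=1, Z[1]=1)=1; Z[12]=2 extend→box=[12,14)
i=13: min(r-i=1, Z[1]=1)=1; Z[13]=5 extend→box=[13,18)
i=14: min(r-i=4, Z[1]=1)=1; Z[14]=1
i=15: min(r-i=3, Z[2]=0)=0; Z[15]=0
i=16: min(r-i=2, Z[3]=1)=1; Z[16]=1
i=17: min(r-i=1, Z[4]=0)=0; Z[17]=0
i=18: i≥r, start 0; Z[18]=0
i=19: i≥r, start 0; Z[19]=1 extend→box=[19,20)
i=20: i≥r, start 0; Z[20]=0
i=21: i≥r, start 0; Z[21]=2 extend→box=[21,23)
i=22: min(r-i=1, Z[1]=1)=1; Z[22]=2 extend→box=[22,24)
i=23: min(r-i=1, Z[1]=1)=1; Z[23]=4 extend→box=[23,27)
i=24: min(r-i=3, Z[1]=1)=1; Z[24]=1
i=25: min(r-i=2, Z[2]=0)=0; Z[25]=0
i=26: min(r-i=1, Z[3]=1)=1; Z[26]=4 extend→box=[26,30)
i=27: min(r-i=3, Z[1]=1)=1; Z[27]=1
i=28: min(r-i=2, Z[2]=0)=0; Z[28]=0
i=29: min(r-i=1, Z[3]=1)=1; Z[29]=2 extend→box=[29,31)
i=30: min(r-i=1, Z[1]=1)=1; Z[30]=1

[31, 1, 0, 1, 0, 7, 1, 0, 1, 0, 2, 2, 2, 5, 1, 0, 1, 0, 0, 1, 0, 2, 2, 4, 1, 0, 4, 1, 0, 2, 1]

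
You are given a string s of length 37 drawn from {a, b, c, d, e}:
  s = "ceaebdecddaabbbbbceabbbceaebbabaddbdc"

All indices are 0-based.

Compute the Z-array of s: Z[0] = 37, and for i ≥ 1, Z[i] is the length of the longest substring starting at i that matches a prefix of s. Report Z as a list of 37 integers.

Z[0]=37
i=1: i≥r, start 0; Z[1]=0
i=2: i≥r, start 0; Z[2]=0
i=3: i≥r, start 0; Z[3]=0
i=4: i≥r, start 0; Z[4]=0
i=5: i≥r, start 0; Z[5]=0
i=6: i≥r, start 0; Z[6]=0
i=7: i≥r, start 0; Z[7]=1 extend→box=[7,8)
i=8: i≥r, start 0; Z[8]=0
i=9: i≥r, start 0; Z[9]=0
i=10: i≥r, start 0; Z[10]=0
i=11: i≥r, start 0; Z[11]=0
i=12: i≥r, start 0; Z[12]=0
i=13: i≥r, start 0; Z[13]=0
i=14: i≥r, start 0; Z[14]=0
i=15: i≥r, start 0; Z[15]=0
i=16: i≥r, start 0; Z[16]=0
i=17: i≥r, start 0; Z[17]=3 extend→box=[17,20)
i=18: min(r-i=2, Z[1]=0)=0; Z[18]=0
i=19: min(r-i=1, Z[2]=0)=0; Z[19]=0
i=20: i≥r, start 0; Z[20]=0
i=21: i≥r, start 0; Z[21]=0
i=22: i≥r, start 0; Z[22]=0
i=23: i≥r, start 0; Z[23]=5 extend→box=[23,28)
i=24: min(r-i=4, Z[1]=0)=0; Z[24]=0
i=25: min(r-i=3, Z[2]=0)=0; Z[25]=0
i=26: min(r-i=2, Z[3]=0)=0; Z[26]=0
i=27: min(r-i=1, Z[4]=0)=0; Z[27]=0
i=28: i≥r, start 0; Z[28]=0
i=29: i≥r, start 0; Z[29]=0
i=30: i≥r, start 0; Z[30]=0
i=31: i≥r, start 0; Z[31]=0
i=32: i≥r, start 0; Z[32]=0
i=33: i≥r, start 0; Z[33]=0
i=34: i≥r, start 0; Z[34]=0
i=35: i≥r, start 0; Z[35]=0
i=36: i≥r, start 0; Z[36]=1 extend→box=[36,37)

[37, 0, 0, 0, 0, 0, 0, 1, 0, 0, 0, 0, 0, 0, 0, 0, 0, 3, 0, 0, 0, 0, 0, 5, 0, 0, 0, 0, 0, 0, 0, 0, 0, 0, 0, 0, 1]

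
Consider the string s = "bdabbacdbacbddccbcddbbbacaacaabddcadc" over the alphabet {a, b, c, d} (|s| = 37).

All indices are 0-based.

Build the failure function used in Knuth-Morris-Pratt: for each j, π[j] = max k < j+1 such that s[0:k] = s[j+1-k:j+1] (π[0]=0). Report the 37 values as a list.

[0, 0, 0, 1, 1, 0, 0, 0, 1, 0, 0, 1, 2, 0, 0, 0, 1, 0, 0, 0, 1, 1, 1, 0, 0, 0, 0, 0, 0, 0, 1, 2, 0, 0, 0, 0, 0]

π[0] = 0
j=1 s[j]='d': π[1]=0 (border '')
j=2 s[j]='a': π[2]=0 (border '')
j=3 s[j]='b': π[3]=1 (border 'b')
j=4 s[j]='b': k: 1→0; π[4]=1 (border 'b')
j=5 s[j]='a': k: 1→0; π[5]=0 (border '')
j=6 s[j]='c': π[6]=0 (border '')
j=7 s[j]='d': π[7]=0 (border '')
j=8 s[j]='b': π[8]=1 (border 'b')
j=9 s[j]='a': k: 1→0; π[9]=0 (border '')
j=10 s[j]='c': π[10]=0 (border '')
j=11 s[j]='b': π[11]=1 (border 'b')
j=12 s[j]='d': π[12]=2 (border 'bd')
j=13 s[j]='d': k: 2→0; π[13]=0 (border '')
j=14 s[j]='c': π[14]=0 (border '')
j=15 s[j]='c': π[15]=0 (border '')
j=16 s[j]='b': π[16]=1 (border 'b')
j=17 s[j]='c': k: 1→0; π[17]=0 (border '')
j=18 s[j]='d': π[18]=0 (border '')
j=19 s[j]='d': π[19]=0 (border '')
j=20 s[j]='b': π[20]=1 (border 'b')
j=21 s[j]='b': k: 1→0; π[21]=1 (border 'b')
j=22 s[j]='b': k: 1→0; π[22]=1 (border 'b')
j=23 s[j]='a': k: 1→0; π[23]=0 (border '')
j=24 s[j]='c': π[24]=0 (border '')
j=25 s[j]='a': π[25]=0 (border '')
j=26 s[j]='a': π[26]=0 (border '')
j=27 s[j]='c': π[27]=0 (border '')
j=28 s[j]='a': π[28]=0 (border '')
j=29 s[j]='a': π[29]=0 (border '')
j=30 s[j]='b': π[30]=1 (border 'b')
j=31 s[j]='d': π[31]=2 (border 'bd')
j=32 s[j]='d': k: 2→0; π[32]=0 (border '')
j=33 s[j]='c': π[33]=0 (border '')
j=34 s[j]='a': π[34]=0 (border '')
j=35 s[j]='d': π[35]=0 (border '')
j=36 s[j]='c': π[36]=0 (border '')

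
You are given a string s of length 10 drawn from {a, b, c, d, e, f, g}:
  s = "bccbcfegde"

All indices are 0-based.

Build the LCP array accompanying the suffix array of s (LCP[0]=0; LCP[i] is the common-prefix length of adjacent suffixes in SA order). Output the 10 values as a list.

rank→(start, suffix):
  0 → (0, 'bccbcfegde')
  1 → (3, 'bcfegde')
  2 → (2, 'cbcfegde')
  3 → (1, 'ccbcfegde')
  4 → (4, 'cfegde')
  5 → (8, 'de')
  6 → (9, 'e')
  7 → (6, 'egde')
  8 → (5, 'fegde')
  9 → (7, 'gde')

SA = [0, 3, 2, 1, 4, 8, 9, 6, 5, 7]
[i] adj suffixes → lcp
  [1] 0/3 → 2 ('bc')
  [2] 3/2 → 0 ('')
  [3] 2/1 → 1 ('c')
  [4] 1/4 → 1 ('c')
  [5] 4/8 → 0 ('')
  [6] 8/9 → 0 ('')
  [7] 9/6 → 1 ('e')
  [8] 6/5 → 0 ('')
  [9] 5/7 → 0 ('')

[0, 2, 0, 1, 1, 0, 0, 1, 0, 0]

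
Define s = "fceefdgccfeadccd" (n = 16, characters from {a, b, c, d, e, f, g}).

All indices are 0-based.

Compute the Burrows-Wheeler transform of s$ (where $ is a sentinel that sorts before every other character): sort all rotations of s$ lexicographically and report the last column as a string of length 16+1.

rank  rotation           last
    0  $fceefdgccfeadccd  d
    1  adccd$fceefdgccfe  e
    2  ccd$fceefdgccfead  d
    3  ccfeadccd$fceefdg  g
    4  cd$fceefdgccfeadc  c
    5  ceefdgccfeadccd$f  f
    6  cfeadccd$fceefdgc  c
    7  d$fceefdgccfeadcc  c
    8  dccd$fceefdgccfea  a
    9  dgccfeadccd$fceef  f
   10  eadccd$fceefdgccf  f
   11  eefdgccfeadccd$fc  c
   12  efdgccfeadccd$fce  e
   13  fceefdgccfeadccd$  $
   14  fdgccfeadccd$fcee  e
   15  feadccd$fceefdgcc  c
   16  gccfeadccd$fceefd  d

dedgcfccaffce$ecd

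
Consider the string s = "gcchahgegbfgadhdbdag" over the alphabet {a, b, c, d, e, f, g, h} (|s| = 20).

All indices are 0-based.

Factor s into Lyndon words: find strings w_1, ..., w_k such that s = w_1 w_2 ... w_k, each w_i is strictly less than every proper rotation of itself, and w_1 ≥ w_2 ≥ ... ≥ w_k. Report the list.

emit factor 1: 'g' (i=0, period=1)
emit factor 2: 'cch' (i=1, period=3)
emit factor 3: 'ahgegbfg' (i=4, period=8)
emit factor 4: 'adhdbdag' (i=12, period=8)

["g", "cch", "ahgegbfg", "adhdbdag"]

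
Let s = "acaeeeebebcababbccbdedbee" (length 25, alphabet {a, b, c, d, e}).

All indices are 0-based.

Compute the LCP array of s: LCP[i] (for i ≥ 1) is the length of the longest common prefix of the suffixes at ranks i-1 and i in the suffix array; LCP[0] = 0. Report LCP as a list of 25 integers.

[0, 2, 1, 1, 0, 1, 1, 2, 1, 1, 2, 0, 2, 1, 1, 0, 1, 0, 1, 2, 1, 1, 2, 2, 3]

sorted suffixes:
  #0 SA[0]=11  'ababbccbdedbee'
  #1 SA[1]=13  'abbccbdedbee'
  #2 SA[2]=0  'acaeeeebebcababbccbdedbee'
  #3 SA[3]=2  'aeeeebebcababbccbdedbee'
  #4 SA[4]=12  'babbccbdedbee'
  #5 SA[5]=14  'bbccbdedbee'
  #6 SA[6]=9  'bcababbccbdedbee'
  #7 SA[7]=15  'bccbdedbee'
  #8 SA[8]=18  'bdedbee'
  #9 SA[9]=7  'bebcababbccbdedbee'
  #10 SA[10]=22  'bee'
  #11 SA[11]=10  'cababbccbdedbee'
  #12 SA[12]=1  'caeeeebebcababbccbdedbee'
  #13 SA[13]=17  'cbdedbee'
  #14 SA[14]=16  'ccbdedbee'
  #15 SA[15]=21  'dbee'
  #16 SA[16]=19  'dedbee'
  #17 SA[17]=24  'e'
  #18 SA[18]=8  'ebcababbccbdedbee'
  #19 SA[19]=6  'ebebcababbccbdedbee'
  #20 SA[20]=20  'edbee'
  #21 SA[21]=23  'ee'
  #22 SA[22]=5  'eebebcababbccbdedbee'
  #23 SA[23]=4  'eeebebcababbccbdedbee'
  #24 SA[24]=3  'eeeebebcababbccbdedbee'

SA = [11, 13, 0, 2, 12, 14, 9, 15, 18, 7, 22, 10, 1, 17, 16, 21, 19, 24, 8, 6, 20, 23, 5, 4, 3]
rank  pair      lcp
   1  s[11:],s[13:]  2  'ab'
   2  s[13:],s[0:]  1  'a'
   3  s[0:],s[2:]  1  'a'
   4  s[2:],s[12:]  0  ''
   5  s[12:],s[14:]  1  'b'
   6  s[14:],s[9:]  1  'b'
   7  s[9:],s[15:]  2  'bc'
   8  s[15:],s[18:]  1  'b'
   9  s[18:],s[7:]  1  'b'
  10  s[7:],s[22:]  2  'be'
  11  s[22:],s[10:]  0  ''
  12  s[10:],s[1:]  2  'ca'
  13  s[1:],s[17:]  1  'c'
  14  s[17:],s[16:]  1  'c'
  15  s[16:],s[21:]  0  ''
  16  s[21:],s[19:]  1  'd'
  17  s[19:],s[24:]  0  ''
  18  s[24:],s[8:]  1  'e'
  19  s[8:],s[6:]  2  'eb'
  20  s[6:],s[20:]  1  'e'
  21  s[20:],s[23:]  1  'e'
  22  s[23:],s[5:]  2  'ee'
  23  s[5:],s[4:]  2  'ee'
  24  s[4:],s[3:]  3  'eee'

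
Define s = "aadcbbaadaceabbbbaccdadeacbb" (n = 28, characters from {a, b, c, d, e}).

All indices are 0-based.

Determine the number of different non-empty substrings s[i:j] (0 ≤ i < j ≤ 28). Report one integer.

rank | idx | suffix
   0 |   6 | aadaceabbbbaccdadeacbb
   1 |   0 | aadcbbaadaceabbbbaccdadeacbb
   2 |  12 | abbbbaccdadeacbb
   3 |  24 | acbb
   4 |  17 | accdadeacbb
   5 |   9 | aceabbbbaccdadeacbb
   6 |   7 | adaceabbbbaccdadeacbb
   7 |   1 | adcbbaadaceabbbbaccdadeacbb
   8 |  21 | adeacbb
   9 |  27 | b
  10 |   5 | baadaceabbbbaccdadeacbb
  11 |  16 | baccdadeacbb
  12 |  26 | bb
  13 |   4 | bbaadaceabbbbaccdadeacbb
  14 |  15 | bbaccdadeacbb
  15 |  14 | bbbaccdadeacbb
  16 |  13 | bbbbaccdadeacbb
  17 |  25 | cbb
  18 |   3 | cbbaadaceabbbbaccdadeacbb
  19 |  18 | ccdadeacbb
  20 |  19 | cdadeacbb
  21 |  10 | ceabbbbaccdadeacbb
  22 |   8 | daceabbbbaccdadeacbb
  23 |  20 | dadeacbb
  24 |   2 | dcbbaadaceabbbbaccdadeacbb
  25 |  22 | deacbb
  26 |  11 | eabbbbaccdadeacbb
  27 |  23 | eacbb

SA = [6, 0, 12, 24, 17, 9, 7, 1, 21, 27, 5, 16, 26, 4, 15, 14, 13, 25, 3, 18, 19, 10, 8, 20, 2, 22, 11, 23]
i: (SA[i-1],SA[i]) lcp shared
  1: (6,0) 3 'aad'
  2: (0,12) 1 'a'
  3: (12,24) 1 'a'
  4: (24,17) 2 'ac'
  5: (17,9) 2 'ac'
  6: (9,7) 1 'a'
  7: (7,1) 2 'ad'
  8: (1,21) 2 'ad'
  9: (21,27) 0 ''
  10: (27,5) 1 'b'
  11: (5,16) 2 'ba'
  12: (16,26) 1 'b'
  13: (26,4) 2 'bb'
  14: (4,15) 3 'bba'
  15: (15,14) 2 'bb'
  16: (14,13) 3 'bbb'
  17: (13,25) 0 ''
  18: (25,3) 3 'cbb'
  19: (3,18) 1 'c'
  20: (18,19) 1 'c'
  21: (19,10) 1 'c'
  22: (10,8) 0 ''
  23: (8,20) 2 'da'
  24: (20,2) 1 'd'
  25: (2,22) 1 'd'
  26: (22,11) 0 ''
  27: (11,23) 2 'ea'

n(n+1)/2 = 28·29/2 = 406
Σ LCP = 0 + 3 + 1 + 1 + 2 + 2 + 1 + 2 + 2 + 0 + 1 + 2 + 1 + 2 + 3 + 2 + 3 + 0 + 3 + 1 + 1 + 1 + 0 + 2 + 1 + 1 + 0 + 2 = 40
distinct = 406 − 40 = 366

366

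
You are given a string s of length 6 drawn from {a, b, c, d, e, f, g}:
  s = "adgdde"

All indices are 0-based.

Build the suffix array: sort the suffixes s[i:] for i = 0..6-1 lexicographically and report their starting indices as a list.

rank→(start, suffix):
  0 → (0, 'adgdde')
  1 → (3, 'dde')
  2 → (4, 'de')
  3 → (1, 'dgdde')
  4 → (5, 'e')
  5 → (2, 'gdde')

[0, 3, 4, 1, 5, 2]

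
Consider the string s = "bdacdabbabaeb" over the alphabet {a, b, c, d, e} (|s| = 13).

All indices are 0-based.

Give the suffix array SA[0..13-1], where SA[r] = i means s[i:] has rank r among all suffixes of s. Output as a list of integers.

rank→(start, suffix):
  0 → (8, 'abaeb')
  1 → (5, 'abbabaeb')
  2 → (2, 'acdabbabaeb')
  3 → (10, 'aeb')
  4 → (12, 'b')
  5 → (7, 'babaeb')
  6 → (9, 'baeb')
  7 → (6, 'bbabaeb')
  8 → (0, 'bdacdabbabaeb')
  9 → (3, 'cdabbabaeb')
  10 → (4, 'dabbabaeb')
  11 → (1, 'dacdabbabaeb')
  12 → (11, 'eb')

[8, 5, 2, 10, 12, 7, 9, 6, 0, 3, 4, 1, 11]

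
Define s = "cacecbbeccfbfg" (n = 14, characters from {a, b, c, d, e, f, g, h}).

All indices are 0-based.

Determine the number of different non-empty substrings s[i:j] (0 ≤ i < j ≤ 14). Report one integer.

rank | idx | suffix
   0 |   1 | acecbbeccfbfg
   1 |   5 | bbeccfbfg
   2 |   6 | beccfbfg
   3 |  11 | bfg
   4 |   0 | cacecbbeccfbfg
   5 |   4 | cbbeccfbfg
   6 |   8 | ccfbfg
   7 |   2 | cecbbeccfbfg
   8 |   9 | cfbfg
   9 |   3 | ecbbeccfbfg
  10 |   7 | eccfbfg
  11 |  10 | fbfg
  12 |  12 | fg
  13 |  13 | g

SA = [1, 5, 6, 11, 0, 4, 8, 2, 9, 3, 7, 10, 12, 13]
[i] adj suffixes → lcp
  [1] 1/5 → 0 ('')
  [2] 5/6 → 1 ('b')
  [3] 6/11 → 1 ('b')
  [4] 11/0 → 0 ('')
  [5] 0/4 → 1 ('c')
  [6] 4/8 → 1 ('c')
  [7] 8/2 → 1 ('c')
  [8] 2/9 → 1 ('c')
  [9] 9/3 → 0 ('')
  [10] 3/7 → 2 ('ec')
  [11] 7/10 → 0 ('')
  [12] 10/12 → 1 ('f')
  [13] 12/13 → 0 ('')

n(n+1)/2 = 14·15/2 = 105
Σ LCP = 0 + 0 + 1 + 1 + 0 + 1 + 1 + 1 + 1 + 0 + 2 + 0 + 1 + 0 = 9
distinct = 105 − 9 = 96

96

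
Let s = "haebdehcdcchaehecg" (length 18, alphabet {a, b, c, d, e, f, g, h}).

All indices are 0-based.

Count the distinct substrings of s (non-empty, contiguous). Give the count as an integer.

156

sorted suffixes:
  #0 SA[0]=1  'aebdehcdcchaehecg'
  #1 SA[1]=12  'aehecg'
  #2 SA[2]=3  'bdehcdcchaehecg'
  #3 SA[3]=9  'cchaehecg'
  #4 SA[4]=7  'cdcchaehecg'
  #5 SA[5]=16  'cg'
  #6 SA[6]=10  'chaehecg'
  #7 SA[7]=8  'dcchaehecg'
  #8 SA[8]=4  'dehcdcchaehecg'
  #9 SA[9]=2  'ebdehcdcchaehecg'
  #10 SA[10]=15  'ecg'
  #11 SA[11]=5  'ehcdcchaehecg'
  #12 SA[12]=13  'ehecg'
  #13 SA[13]=17  'g'
  #14 SA[14]=0  'haebdehcdcchaehecg'
  #15 SA[15]=11  'haehecg'
  #16 SA[16]=6  'hcdcchaehecg'
  #17 SA[17]=14  'hecg'

SA = [1, 12, 3, 9, 7, 16, 10, 8, 4, 2, 15, 5, 13, 17, 0, 11, 6, 14]
rank  pair      lcp
   1  s[1:],s[12:]  2  'ae'
   2  s[12:],s[3:]  0  ''
   3  s[3:],s[9:]  0  ''
   4  s[9:],s[7:]  1  'c'
   5  s[7:],s[16:]  1  'c'
   6  s[16:],s[10:]  1  'c'
   7  s[10:],s[8:]  0  ''
   8  s[8:],s[4:]  1  'd'
   9  s[4:],s[2:]  0  ''
  10  s[2:],s[15:]  1  'e'
  11  s[15:],s[5:]  1  'e'
  12  s[5:],s[13:]  2  'eh'
  13  s[13:],s[17:]  0  ''
  14  s[17:],s[0:]  0  ''
  15  s[0:],s[11:]  3  'hae'
  16  s[11:],s[6:]  1  'h'
  17  s[6:],s[14:]  1  'h'

n(n+1)/2 = 18·19/2 = 171
Σ LCP = 0 + 2 + 0 + 0 + 1 + 1 + 1 + 0 + 1 + 0 + 1 + 1 + 2 + 0 + 0 + 3 + 1 + 1 = 15
distinct = 171 − 15 = 156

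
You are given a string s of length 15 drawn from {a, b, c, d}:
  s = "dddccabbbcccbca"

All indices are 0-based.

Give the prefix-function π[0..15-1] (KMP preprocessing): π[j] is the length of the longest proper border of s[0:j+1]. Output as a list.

[0, 1, 2, 0, 0, 0, 0, 0, 0, 0, 0, 0, 0, 0, 0]

π[0] = 0
j=1 s[j]='d': π[1]=1 (border 'd')
j=2 s[j]='d': π[2]=2 (border 'dd')
j=3 s[j]='c': k: 2→1→0; π[3]=0 (border '')
j=4 s[j]='c': π[4]=0 (border '')
j=5 s[j]='a': π[5]=0 (border '')
j=6 s[j]='b': π[6]=0 (border '')
j=7 s[j]='b': π[7]=0 (border '')
j=8 s[j]='b': π[8]=0 (border '')
j=9 s[j]='c': π[9]=0 (border '')
j=10 s[j]='c': π[10]=0 (border '')
j=11 s[j]='c': π[11]=0 (border '')
j=12 s[j]='b': π[12]=0 (border '')
j=13 s[j]='c': π[13]=0 (border '')
j=14 s[j]='a': π[14]=0 (border '')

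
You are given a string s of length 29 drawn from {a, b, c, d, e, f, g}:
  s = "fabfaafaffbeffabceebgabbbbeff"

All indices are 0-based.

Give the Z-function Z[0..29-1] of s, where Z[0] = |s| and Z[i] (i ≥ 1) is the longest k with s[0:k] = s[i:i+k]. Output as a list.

[29, 0, 0, 2, 0, 0, 2, 0, 1, 1, 0, 0, 1, 3, 0, 0, 0, 0, 0, 0, 0, 0, 0, 0, 0, 0, 0, 1, 1]

Z[0]=29
i=1: fresh scan; Z[1]=0
i=2: fresh scan; Z[2]=0
i=3: fresh scan; Z[3]=2 extend→box=[3,5)
i=4: min(r-i=1, Z[1]=0)=0; Z[4]=0
i=5: fresh scan; Z[5]=0
i=6: fresh scan; Z[6]=2 extend→box=[6,8)
i=7: min(r-i=1, Z[1]=0)=0; Z[7]=0
i=8: fresh scan; Z[8]=1 extend→box=[8,9)
i=9: fresh scan; Z[9]=1 extend→box=[9,10)
i=10: fresh scan; Z[10]=0
i=11: fresh scan; Z[11]=0
i=12: fresh scan; Z[12]=1 extend→box=[12,13)
i=13: fresh scan; Z[13]=3 extend→box=[13,16)
i=14: min(r-i=2, Z[1]=0)=0; Z[14]=0
i=15: min(r-i=1, Z[2]=0)=0; Z[15]=0
i=16: fresh scan; Z[16]=0
i=17: fresh scan; Z[17]=0
i=18: fresh scan; Z[18]=0
i=19: fresh scan; Z[19]=0
i=20: fresh scan; Z[20]=0
i=21: fresh scan; Z[21]=0
i=22: fresh scan; Z[22]=0
i=23: fresh scan; Z[23]=0
i=24: fresh scan; Z[24]=0
i=25: fresh scan; Z[25]=0
i=26: fresh scan; Z[26]=0
i=27: fresh scan; Z[27]=1 extend→box=[27,28)
i=28: fresh scan; Z[28]=1 extend→box=[28,29)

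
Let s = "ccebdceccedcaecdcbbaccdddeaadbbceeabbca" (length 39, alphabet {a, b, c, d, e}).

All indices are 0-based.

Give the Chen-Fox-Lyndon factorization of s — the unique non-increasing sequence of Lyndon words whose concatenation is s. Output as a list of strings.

["cce", "bdceccedc", "aecdcbb", "accddde", "aadbbceeabbc", "a"]

emit factor 1: 'cce' (i=0, period=3)
emit factor 2: 'bdceccedc' (i=3, period=9)
emit factor 3: 'aecdcbb' (i=12, period=7)
emit factor 4: 'accddde' (i=19, period=7)
emit factor 5: 'aadbbceeabbc' (i=26, period=12)
emit factor 6: 'a' (i=38, period=1)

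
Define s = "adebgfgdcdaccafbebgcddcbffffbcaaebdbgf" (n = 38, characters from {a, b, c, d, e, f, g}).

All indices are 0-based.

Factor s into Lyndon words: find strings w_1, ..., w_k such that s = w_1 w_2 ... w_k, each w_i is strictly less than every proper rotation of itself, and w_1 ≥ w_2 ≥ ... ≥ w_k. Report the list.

emit factor 1: 'adebgfgdcd' (i=0, period=10)
emit factor 2: 'accafbebgcddcbffffbc' (i=10, period=20)
emit factor 3: 'aaebdbgf' (i=30, period=8)

["adebgfgdcd", "accafbebgcddcbffffbc", "aaebdbgf"]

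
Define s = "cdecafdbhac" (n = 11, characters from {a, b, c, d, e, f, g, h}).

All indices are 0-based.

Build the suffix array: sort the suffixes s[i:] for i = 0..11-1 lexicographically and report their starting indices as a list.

rank | idx | suffix
   0 |   9 | ac
   1 |   4 | afdbhac
   2 |   7 | bhac
   3 |  10 | c
   4 |   3 | cafdbhac
   5 |   0 | cdecafdbhac
   6 |   6 | dbhac
   7 |   1 | decafdbhac
   8 |   2 | ecafdbhac
   9 |   5 | fdbhac
  10 |   8 | hac

[9, 4, 7, 10, 3, 0, 6, 1, 2, 5, 8]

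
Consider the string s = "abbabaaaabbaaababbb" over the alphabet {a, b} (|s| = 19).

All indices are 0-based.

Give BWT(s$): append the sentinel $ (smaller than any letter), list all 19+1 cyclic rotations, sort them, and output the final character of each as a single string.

rank  rotation              last
    0  $abbabaaaabbaaababbb  b
    1  aaaabbaaababbb$abbab  b
    2  aaababbb$abbabaaaabb  b
    3  aaabbaaababbb$abbaba  a
    4  aababbb$abbabaaaabba  a
    5  aabbaaababbb$abbabaa  a
    6  abaaaabbaaababbb$abb  b
    7  ababbb$abbabaaaabbaa  a
    8  abbaaababbb$abbabaaa  a
    9  abbabaaaabbaaababbb$  $
   10  abbb$abbabaaaabbaaab  b
   11  b$abbabaaaabbaaababb  b
   12  baaaabbaaababbb$abba  a
   13  baaababbb$abbabaaaab  b
   14  babaaaabbaaababbb$ab  b
   15  babbb$abbabaaaabbaaa  a
   16  bb$abbabaaaabbaaabab  b
   17  bbaaababbb$abbabaaaa  a
   18  bbabaaaabbaaababbb$a  a
   19  bbb$abbabaaaabbaaaba  a

bbbaaabaa$bbabbabaaa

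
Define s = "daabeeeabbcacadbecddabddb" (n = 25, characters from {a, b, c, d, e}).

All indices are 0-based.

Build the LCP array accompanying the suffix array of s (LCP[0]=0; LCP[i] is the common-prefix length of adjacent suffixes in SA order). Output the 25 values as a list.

[0, 1, 2, 2, 1, 1, 0, 1, 1, 1, 1, 2, 0, 2, 1, 0, 2, 1, 2, 1, 2, 0, 1, 1, 2]

rank | idx | suffix
   0 |   1 | aabeeeabbcacadbecddabddb
   1 |   7 | abbcacadbecddabddb
   2 |  20 | abddb
   3 |   2 | abeeeabbcacadbecddabddb
   4 |  11 | acadbecddabddb
   5 |  13 | adbecddabddb
   6 |  24 | b
   7 |   8 | bbcacadbecddabddb
   8 |   9 | bcacadbecddabddb
   9 |  21 | bddb
  10 |  15 | becddabddb
  11 |   3 | beeeabbcacadbecddabddb
  12 |  10 | cacadbecddabddb
  13 |  12 | cadbecddabddb
  14 |  17 | cddabddb
  15 |   0 | daabeeeabbcacadbecddabddb
  16 |  19 | dabddb
  17 |  23 | db
  18 |  14 | dbecddabddb
  19 |  18 | ddabddb
  20 |  22 | ddb
  21 |   6 | eabbcacadbecddabddb
  22 |  16 | ecddabddb
  23 |   5 | eeabbcacadbecddabddb
  24 |   4 | eeeabbcacadbecddabddb

SA = [1, 7, 20, 2, 11, 13, 24, 8, 9, 21, 15, 3, 10, 12, 17, 0, 19, 23, 14, 18, 22, 6, 16, 5, 4]
[i] adj suffixes → lcp
  [1] 1/7 → 1 ('a')
  [2] 7/20 → 2 ('ab')
  [3] 20/2 → 2 ('ab')
  [4] 2/11 → 1 ('a')
  [5] 11/13 → 1 ('a')
  [6] 13/24 → 0 ('')
  [7] 24/8 → 1 ('b')
  [8] 8/9 → 1 ('b')
  [9] 9/21 → 1 ('b')
  [10] 21/15 → 1 ('b')
  [11] 15/3 → 2 ('be')
  [12] 3/10 → 0 ('')
  [13] 10/12 → 2 ('ca')
  [14] 12/17 → 1 ('c')
  [15] 17/0 → 0 ('')
  [16] 0/19 → 2 ('da')
  [17] 19/23 → 1 ('d')
  [18] 23/14 → 2 ('db')
  [19] 14/18 → 1 ('d')
  [20] 18/22 → 2 ('dd')
  [21] 22/6 → 0 ('')
  [22] 6/16 → 1 ('e')
  [23] 16/5 → 1 ('e')
  [24] 5/4 → 2 ('ee')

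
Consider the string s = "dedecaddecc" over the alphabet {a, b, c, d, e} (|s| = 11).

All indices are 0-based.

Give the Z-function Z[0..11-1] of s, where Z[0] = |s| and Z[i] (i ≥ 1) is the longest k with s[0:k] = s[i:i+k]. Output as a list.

Z[0]=11
i=1: outside box; Z[1]=0
i=2: outside box; Z[2]=2 grow→box=[2,4)
i=3: min(r-i=1, Z[1]=0)=0; Z[3]=0
i=4: outside box; Z[4]=0
i=5: outside box; Z[5]=0
i=6: outside box; Z[6]=1 grow→box=[6,7)
i=7: outside box; Z[7]=2 grow→box=[7,9)
i=8: min(r-i=1, Z[1]=0)=0; Z[8]=0
i=9: outside box; Z[9]=0
i=10: outside box; Z[10]=0

[11, 0, 2, 0, 0, 0, 1, 2, 0, 0, 0]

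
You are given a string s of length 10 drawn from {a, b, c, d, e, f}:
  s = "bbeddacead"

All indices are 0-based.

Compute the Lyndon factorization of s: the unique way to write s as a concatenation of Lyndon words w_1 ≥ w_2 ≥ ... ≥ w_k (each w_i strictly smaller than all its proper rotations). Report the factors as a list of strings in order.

emit factor 1: 'bbedd' (i=0, period=5)
emit factor 2: 'acead' (i=5, period=5)

["bbedd", "acead"]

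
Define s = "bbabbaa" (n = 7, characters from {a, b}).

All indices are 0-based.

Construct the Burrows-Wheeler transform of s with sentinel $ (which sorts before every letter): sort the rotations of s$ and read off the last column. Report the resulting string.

aabbbba$

rank  rotation  last
    0  $bbabbaa  a
    1  a$bbabba  a
    2  aa$bbabb  b
    3  abbaa$bb  b
    4  baa$bbab  b
    5  babbaa$b  b
    6  bbaa$bba  a
    7  bbabbaa$  $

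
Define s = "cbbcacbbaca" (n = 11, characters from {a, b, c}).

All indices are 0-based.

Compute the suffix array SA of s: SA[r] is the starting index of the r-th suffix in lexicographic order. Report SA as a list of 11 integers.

[10, 8, 4, 7, 6, 1, 2, 9, 3, 5, 0]

rank→(start, suffix):
  0 → (10, 'a')
  1 → (8, 'aca')
  2 → (4, 'acbbaca')
  3 → (7, 'baca')
  4 → (6, 'bbaca')
  5 → (1, 'bbcacbbaca')
  6 → (2, 'bcacbbaca')
  7 → (9, 'ca')
  8 → (3, 'cacbbaca')
  9 → (5, 'cbbaca')
  10 → (0, 'cbbcacbbaca')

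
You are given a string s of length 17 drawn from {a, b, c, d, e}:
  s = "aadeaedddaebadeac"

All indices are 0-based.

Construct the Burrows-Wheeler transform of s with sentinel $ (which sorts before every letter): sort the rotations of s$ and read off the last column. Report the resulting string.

c$ebadeeaddeaaddaa

rank  rotation            last
    0  $aadeaedddaebadeac  c
    1  aadeaedddaebadeac$  $
    2  ac$aadeaedddaebade  e
    3  adeac$aadeaedddaeb  b
    4  adeaedddaebadeac$a  a
    5  aebadeac$aadeaeddd  d
    6  aedddaebadeac$aade  e
    7  badeac$aadeaedddae  e
    8  c$aadeaedddaebadea  a
    9  daebadeac$aadeaedd  d
   10  ddaebadeac$aadeaed  d
   11  dddaebadeac$aadeae  e
   12  deac$aadeaedddaeba  a
   13  deaedddaebadeac$aa  a
   14  eac$aadeaedddaebad  d
   15  eaedddaebadeac$aad  d
   16  ebadeac$aadeaeddda  a
   17  edddaebadeac$aadea  a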